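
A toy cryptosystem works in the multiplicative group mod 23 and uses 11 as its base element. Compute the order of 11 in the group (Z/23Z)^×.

Since 11 ∈ (Z/23Z)^×, its order divides φ(23) = 23 − 1 = 22 = 2 · 11.
Divisors of 22: 1, 2, 11, 22.
Check 11^d mod 23 for each divisor in increasing order:
11^1 ≡ 11
11^2 ≡ 6
11^11 ≡ 22
11^22 ≡ 1
Therefore the multiplicative order of 11 modulo 23 is 22.

22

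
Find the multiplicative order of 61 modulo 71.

70

By Lagrange's theorem, ord_71(61) divides φ(71) = 71 − 1 = 70 = 2 · 5 · 7.
Divisors of 70: 1, 2, 5, 7, 10, 14, 35, 70.
Evaluate successive powers at the divisors of 70:
61^1 ≡ 61 (mod 71)
61^2 ≡ 29 (mod 71)
61^5 ≡ 39 (mod 71)
61^7 ≡ 66 (mod 71)
61^10 ≡ 30 (mod 71)
61^14 ≡ 25 (mod 71)
61^35 ≡ 70 (mod 71)
61^70 ≡ 1 (mod 71) ✓
Hence ord(61) = 70.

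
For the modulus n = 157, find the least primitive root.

φ(157) = 157 − 1 = 156 = 2^2 · 3 · 13.
g is a primitive root iff g^(156/q) ≢ 1 (mod 157) for each prime q ∈ {2, 3, 13}.
g = 2: 2^78 ≡ 156; 2^52 ≡ 1 — hits 1, so not a primitive root.
g = 3: 3^78 ≡ 1 — hits 1, so not a primitive root.
g = 4: 4^78 ≡ 1 — hits 1, so not a primitive root.
g = 5: 5^78 ≡ 156; 5^52 ≡ 12; 5^12 ≡ 130 — none is 1, so 5 is a primitive root.
So 5 is the smallest generator of (Z/157Z)^×.

5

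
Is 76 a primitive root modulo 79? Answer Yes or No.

No

φ(79) = 79 − 1 = 78 = 2 · 3 · 13.
76 is a primitive root mod 79 iff 76^(φ(79)/q) ≢ 1 for every prime q | φ(79), i.e. q ∈ {2, 3, 13}.
76^39 ≡ 1 (mod 79)  [q = 2: ≡ 1 ✗]
76^26 ≡ 23 (mod 79)  [q = 3: ≢ 1 ✓]
76^6 ≡ 18 (mod 79)  [q = 13: ≢ 1 ✓]
The check at q = 2 fails, so 76 generates a proper subgroup.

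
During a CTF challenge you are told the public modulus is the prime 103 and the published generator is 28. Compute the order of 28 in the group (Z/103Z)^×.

ord(28) | φ(103) = 103 − 1 = 102 = 2 · 3 · 17.
Divisors of 102: 1, 2, 3, 6, 17, 34, 51, 102.
Check 28^d mod 103 for each divisor in increasing order:
28^1 ≡ 28
28^2 ≡ 63
28^3 ≡ 13
28^6 ≡ 66
28^17 ≡ 56
28^34 ≡ 46
28^51 ≡ 1
Hence ord(28) = 51.

51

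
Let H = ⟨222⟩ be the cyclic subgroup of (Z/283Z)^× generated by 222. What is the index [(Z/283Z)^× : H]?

3

By Lagrange's theorem, ord_283(222) divides φ(283) = 283 − 1 = 282 = 2 · 3 · 47.
Divisors of 282: 1, 2, 3, 6, 47, 94, 141, 282.
Evaluate successive powers at the divisors of 282:
222^1 ≡ 222 (mod 283)
222^2 ≡ 42 (mod 283)
222^3 ≡ 268 (mod 283)
222^6 ≡ 225 (mod 283)
222^47 ≡ 282 (mod 283)
222^94 ≡ 1 (mod 283) ✓
So ord_283(222) = 94, hence |⟨222⟩| = 94.
The index is φ(283) / ord(222) = 282 / 94 = 3.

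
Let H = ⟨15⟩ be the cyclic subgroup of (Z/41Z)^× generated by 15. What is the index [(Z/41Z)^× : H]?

1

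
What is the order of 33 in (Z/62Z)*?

5

By Lagrange's theorem, ord_62(33) divides φ(62) = φ(2)·φ(31) = 1·30 = 30 = 2 · 3 · 5.
Divisors of 30: 1, 2, 3, 5, 6, 10, 15, 30.
Test each divisor d:
33^1 ≡ 33
33^2 ≡ 35
33^3 ≡ 39
33^5 ≡ 1
The smallest such exponent is 5, so the order of 33 is 5.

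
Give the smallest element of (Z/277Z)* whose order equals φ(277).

φ(277) = 277 − 1 = 276 = 2^2 · 3 · 23.
Test candidates g = 2, 3, … against the prime factors q ∈ {2, 3, 23} of φ(277): g is a generator iff g^(276/q) ≢ 1 for every such q.
g = 2: 2^138 ≡ 276; 2^92 ≡ 1 — hits 1, so not a primitive root.
g = 3: 3^138 ≡ 1 — hits 1, so not a primitive root.
g = 4: 4^138 ≡ 1 — hits 1, so not a primitive root.
g = 5: 5^138 ≡ 276; 5^92 ≡ 116; 5^12 ≡ 27 — none is 1, so 5 is a primitive root.
Hence the least primitive root of 277 is 5.

5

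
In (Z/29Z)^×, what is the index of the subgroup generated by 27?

1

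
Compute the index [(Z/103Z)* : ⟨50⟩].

2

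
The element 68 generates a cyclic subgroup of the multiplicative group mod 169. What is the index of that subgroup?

By Lagrange's theorem, ord_169(68) divides φ(169) = φ(13^2) = 13·(13−1) = 156 = 2^2 · 3 · 13.
Divisors of 156: 1, 2, 3, 4, 6, 12, 13, 26, 39, 52, 78, 156.
Test each divisor d:
68^1 ≡ 68 (mod 169)
68^2 ≡ 61 (mod 169)
68^3 ≡ 92 (mod 169)
68^4 ≡ 3 (mod 169)
68^6 ≡ 14 (mod 169)
68^12 ≡ 27 (mod 169)
68^13 ≡ 146 (mod 169)
68^26 ≡ 22 (mod 169)
68^39 ≡ 1 (mod 169) ✓
The order of 68 is 39, so the subgroup it generates has 39 elements.
Index = |(Z/169Z)^×| / |⟨68⟩| = 156 / 39 = 4.

4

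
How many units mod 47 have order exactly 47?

φ(47) = 47 − 1 = 46 = 2 · 23.
(Z/47Z)^× is cyclic (|G| = 46); a cyclic group of order m has exactly φ(d) elements of each order d | m, and none otherwise.
Since 47 ∤ 46, the count is 0.

0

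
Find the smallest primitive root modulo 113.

φ(113) = 113 − 1 = 112 = 2^4 · 7.
Test candidates g = 2, 3, … against the prime factors q ∈ {2, 7} of φ(113): g is a generator iff g^(112/q) ≢ 1 for every such q.
g = 2: 2^56 ≡ 1 — hits 1, so not a primitive root.
g = 3: 3^56 ≡ 112; 3^16 ≡ 49 — none is 1, so 3 is a primitive root.
The smallest primitive root modulo 113 is 3.

3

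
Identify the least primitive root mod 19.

φ(19) = 19 − 1 = 18 = 2 · 3^2.
g is a primitive root iff g^(18/q) ≢ 1 (mod 19) for each prime q ∈ {2, 3}.
g = 2: 2^9 ≡ 18; 2^6 ≡ 7 — none is 1, so 2 is a primitive root.
Hence the least primitive root of 19 is 2.

2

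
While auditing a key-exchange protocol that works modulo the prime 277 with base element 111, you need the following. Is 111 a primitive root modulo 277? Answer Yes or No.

φ(277) = 277 − 1 = 276 = 2^2 · 3 · 23.
Test 111^(276/q) mod 277 for each prime factor q of 276:
111^138 ≡ 276 (mod 277)  [q = 2: ≢ 1 ✓]
111^92 ≡ 160 (mod 277)  [q = 3: ≢ 1 ✓]
111^12 ≡ 236 (mod 277)  [q = 23: ≢ 1 ✓]
All checks pass, so 111 has order 276 and is a primitive root modulo 277.

Yes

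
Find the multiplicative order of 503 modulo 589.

45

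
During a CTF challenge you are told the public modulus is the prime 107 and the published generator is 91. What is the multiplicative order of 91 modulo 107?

The order of 91 must divide φ(107) = 107 − 1 = 106 = 2 · 53.
Divisors of 106: 1, 2, 53, 106.
Test each divisor d:
91^1 ≡ 91
91^2 ≡ 42
91^53 ≡ 106
91^106 ≡ 1
The smallest such exponent is 106, so the order of 91 is 106.

106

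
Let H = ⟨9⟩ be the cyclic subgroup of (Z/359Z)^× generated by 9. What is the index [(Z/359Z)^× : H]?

2

By Lagrange's theorem, ord_359(9) divides φ(359) = 359 − 1 = 358 = 2 · 179.
Divisors of 358: 1, 2, 179, 358.
Compute 9^d (mod 359) for the divisors d until we hit 1:
9^1 ≡ 9 (mod 359)
9^2 ≡ 81 (mod 359)
9^179 ≡ 1 (mod 359) ✓
Thus |⟨9⟩| = ord(9) = 179.
The index is φ(359) / ord(9) = 358 / 179 = 2.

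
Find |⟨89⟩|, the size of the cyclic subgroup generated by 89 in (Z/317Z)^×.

79

By Lagrange's theorem, ord_317(89) divides φ(317) = 317 − 1 = 316 = 2^2 · 79.
Divisors of 316: 1, 2, 4, 79, 158, 316.
Test each divisor d:
89^1 ≡ 89 (mod 317)
89^2 ≡ 313 (mod 317)
89^4 ≡ 16 (mod 317)
89^79 ≡ 1 (mod 317) ✓
The smallest such exponent is 79, so the order of 89 is 79.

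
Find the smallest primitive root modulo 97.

φ(97) = 97 − 1 = 96 = 2^5 · 3.
g is a primitive root iff g^(96/q) ≢ 1 (mod 97) for each prime q ∈ {2, 3}.
g = 2: 2^48 ≡ 1 — hits 1, so not a primitive root.
g = 3: 3^48 ≡ 1 — hits 1, so not a primitive root.
g = 4: 4^48 ≡ 1 — hits 1, so not a primitive root.
g = 5: 5^48 ≡ 96; 5^32 ≡ 35 — none is 1, so 5 is a primitive root.
So 5 is the smallest generator of (Z/97Z)^×.

5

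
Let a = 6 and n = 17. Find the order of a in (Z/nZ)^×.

16

Since 6 ∈ (Z/17Z)^×, its order divides φ(17) = 17 − 1 = 16 = 2^4.
Divisors of 16: 1, 2, 4, 8, 16.
Compute 6^d (mod 17) for the divisors d until we hit 1:
6^1 ≡ 6 (mod 17)
6^2 ≡ 2 (mod 17)
6^4 ≡ 4 (mod 17)
6^8 ≡ 16 (mod 17)
6^16 ≡ 1 (mod 17) ✓
The smallest such exponent is 16, so the order of 6 is 16.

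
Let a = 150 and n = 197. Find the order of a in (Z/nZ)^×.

49

By Lagrange's theorem, ord_197(150) divides φ(197) = 197 − 1 = 196 = 2^2 · 7^2.
Divisors of 196: 1, 2, 4, 7, 14, 28, 49, 98, 196.
Compute 150^d (mod 197) for the divisors d until we hit 1:
150^1 ≡ 150
150^2 ≡ 42
150^4 ≡ 188
150^7 ≡ 36
150^14 ≡ 114
150^28 ≡ 191
150^49 ≡ 1
Therefore the multiplicative order of 150 modulo 197 is 49.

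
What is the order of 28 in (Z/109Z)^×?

54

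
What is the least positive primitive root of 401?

φ(401) = 401 − 1 = 400 = 2^4 · 5^2.
Test candidates g = 2, 3, … against the prime factors q ∈ {2, 5} of φ(401): g is a generator iff g^(400/q) ≢ 1 for every such q.
g = 2: 2^200 ≡ 1 — hits 1, so not a primitive root.
g = 3: 3^200 ≡ 400; 3^80 ≡ 72 — none is 1, so 3 is a primitive root.
Hence the least primitive root of 401 is 3.

3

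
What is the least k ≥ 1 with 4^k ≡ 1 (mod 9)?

The order of 4 must divide φ(9) = φ(3^2) = 3·(3−1) = 6 = 2 · 3.
Divisors of 6: 1, 2, 3, 6.
Compute 4^d (mod 9) for the divisors d until we hit 1:
4^1 ≡ 4
4^2 ≡ 7
4^3 ≡ 1
Therefore the multiplicative order of 4 modulo 9 is 3.

3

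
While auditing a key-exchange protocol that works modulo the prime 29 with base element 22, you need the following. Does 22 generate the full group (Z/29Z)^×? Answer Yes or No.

φ(29) = 29 − 1 = 28 = 2^2 · 7.
It suffices to check that the order of 22 is not a proper divisor of 28: compute 22^(28/q) for q ∈ {2, 7}.
22^14 ≡ 1 (mod 29)  [q = 2: ≡ 1 ✗]
22^4 ≡ 23 (mod 29)  [q = 7: ≢ 1 ✓]
The check at q = 2 fails, so 22 generates a proper subgroup.

No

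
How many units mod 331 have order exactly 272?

0

φ(331) = 331 − 1 = 330 = 2 · 3 · 5 · 11.
Since (Z/331Z)^× is cyclic of order 330, the number of elements of order d is φ(d) when d | 330 and 0 otherwise.
Here 330 is not a multiple of 272, so there are no elements of order 272.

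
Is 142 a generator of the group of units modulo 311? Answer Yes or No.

φ(311) = 311 − 1 = 310 = 2 · 5 · 31.
142 is a primitive root mod 311 iff 142^(φ(311)/q) ≢ 1 for every prime q | φ(311), i.e. q ∈ {2, 5, 31}.
142^155 ≡ 310 (mod 311)  [q = 2: ≢ 1 ✓]
142^62 ≡ 1 (mod 311)  [q = 5: ≡ 1 ✗]
142^10 ≡ 15 (mod 311)  [q = 31: ≢ 1 ✓]
Since 142^62 ≡ 1, the order of 142 divides 62 < 310, so 142 is not a primitive root.

No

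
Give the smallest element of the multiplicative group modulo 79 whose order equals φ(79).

3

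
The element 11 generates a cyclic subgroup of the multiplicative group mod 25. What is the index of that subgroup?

4

Since 11 ∈ (Z/25Z)^×, its order divides φ(25) = φ(5^2) = 5·(5−1) = 20 = 2^2 · 5.
Divisors of 20: 1, 2, 4, 5, 10, 20.
Test each divisor d:
11^1 ≡ 11
11^2 ≡ 21
11^4 ≡ 16
11^5 ≡ 1
So ord_25(11) = 5, hence |⟨11⟩| = 5.
Index = |(Z/25Z)^×| / |⟨11⟩| = 20 / 5 = 4.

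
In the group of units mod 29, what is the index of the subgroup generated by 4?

The order of 4 must divide φ(29) = 29 − 1 = 28 = 2^2 · 7.
Divisors of 28: 1, 2, 4, 7, 14, 28.
Check 4^d mod 29 for each divisor in increasing order:
4^1 ≡ 4
4^2 ≡ 16
4^4 ≡ 24
4^7 ≡ 28
4^14 ≡ 1
Thus |⟨4⟩| = ord(4) = 14.
The index is φ(29) / ord(4) = 28 / 14 = 2.

2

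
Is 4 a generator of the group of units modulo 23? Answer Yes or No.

No

φ(23) = 23 − 1 = 22 = 2 · 11.
An element g generates (Z/23Z)^× iff g^(22/q) ≢ 1 (mod 23) for each prime q ∈ {2, 11}.
4^11 ≡ 1 (mod 23)  [q = 2: ≡ 1 ✗]
4^2 ≡ 16 (mod 23)  [q = 11: ≢ 1 ✓]
4^11 ≡ 1 shows ord(4) | 11, strictly less than φ(23); not a primitive root.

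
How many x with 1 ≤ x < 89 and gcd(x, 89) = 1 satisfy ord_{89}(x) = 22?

φ(89) = 89 − 1 = 88 = 2^3 · 11.
In a cyclic group of order 88, there are φ(d) elements of order d for each divisor d of 88, and zero for non-divisors.
22 = 2 · 11 divides 88, and φ(22) = 10.

10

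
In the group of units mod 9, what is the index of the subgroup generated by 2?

1

The order of 2 must divide φ(9) = φ(3^2) = 3·(3−1) = 6 = 2 · 3.
Divisors of 6: 1, 2, 3, 6.
Test each divisor d:
2^1 ≡ 2 (mod 9)
2^2 ≡ 4 (mod 9)
2^3 ≡ 8 (mod 9)
2^6 ≡ 1 (mod 9) ✓
So ord_9(2) = 6, hence |⟨2⟩| = 6.
[(Z/9Z)^× : ⟨2⟩] = 6/6 = 1.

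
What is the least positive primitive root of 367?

6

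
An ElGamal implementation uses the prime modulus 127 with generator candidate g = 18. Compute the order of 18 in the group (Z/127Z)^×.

63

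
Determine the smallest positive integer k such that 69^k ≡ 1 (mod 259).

36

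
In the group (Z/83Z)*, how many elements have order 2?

1

φ(83) = 83 − 1 = 82 = 2 · 41.
In a cyclic group of order 82, there are φ(d) elements of order d for each divisor d of 82, and zero for non-divisors.
2 | 82, and φ(2) = 2 − 1 = 1.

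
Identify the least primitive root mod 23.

φ(23) = 23 − 1 = 22 = 2 · 11.
Test candidates g = 2, 3, … against the prime factors q ∈ {2, 11} of φ(23): g is a generator iff g^(22/q) ≢ 1 for every such q.
g = 2: 2^11 ≡ 1 — hits 1, so not a primitive root.
g = 3: 3^11 ≡ 1 — hits 1, so not a primitive root.
g = 4: 4^11 ≡ 1 — hits 1, so not a primitive root.
g = 5: 5^11 ≡ 22; 5^2 ≡ 2 — none is 1, so 5 is a primitive root.
Hence the least primitive root of 23 is 5.

5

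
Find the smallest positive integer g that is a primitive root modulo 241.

7

φ(241) = 241 − 1 = 240 = 2^4 · 3 · 5.
Test candidates g = 2, 3, … against the prime factors q ∈ {2, 3, 5} of φ(241): g is a generator iff g^(240/q) ≢ 1 for every such q.
g = 2: 2^120 ≡ 1 — hits 1, so not a primitive root.
g = 3: 3^120 ≡ 1 — hits 1, so not a primitive root.
g = 4: 4^120 ≡ 1 — hits 1, so not a primitive root.
g = 5: 5^120 ≡ 1 — hits 1, so not a primitive root.
g = 6: 6^120 ≡ 1 — hits 1, so not a primitive root.
g = 7: 7^120 ≡ 240; 7^80 ≡ 15; 7^48 ≡ 91 — none is 1, so 7 is a primitive root.
So 7 is the smallest generator of (Z/241Z)^×.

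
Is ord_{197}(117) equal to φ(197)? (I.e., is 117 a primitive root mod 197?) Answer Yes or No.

φ(197) = 197 − 1 = 196 = 2^2 · 7^2.
117 is a primitive root mod 197 iff 117^(φ(197)/q) ≢ 1 for every prime q | φ(197), i.e. q ∈ {2, 7}.
117^98 ≡ 196 (mod 197)  [q = 2: ≢ 1 ✓]
117^28 ≡ 178 (mod 197)  [q = 7: ≢ 1 ✓]
All checks pass, so 117 has order 196 and is a primitive root modulo 197.

Yes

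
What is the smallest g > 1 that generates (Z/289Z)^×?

3

φ(289) = φ(17^2) = 17·(17−1) = 272 = 2^4 · 17.
g is a primitive root iff g^(272/q) ≢ 1 (mod 289) for each prime q ∈ {2, 17}.
g = 2: 2^136 ≡ 1 — hits 1, so not a primitive root.
g = 3: 3^136 ≡ 288; 3^16 ≡ 171 — none is 1, so 3 is a primitive root.
Hence the least primitive root of 289 is 3.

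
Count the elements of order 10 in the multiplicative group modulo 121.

4

φ(121) = φ(11^2) = 11·(11−1) = 110 = 2 · 5 · 11.
In a cyclic group of order 110, there are φ(d) elements of order d for each divisor d of 110, and zero for non-divisors.
10 = 2 · 5 divides 110, and φ(10) = 4.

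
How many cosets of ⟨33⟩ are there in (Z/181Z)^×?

ord(33) | φ(181) = 181 − 1 = 180 = 2^2 · 3^2 · 5.
Divisors of 180: 1, 2, 3, 4, 5, 6, 9, 10, 12, 15, 18, 20, 30, 36, 45, 60, 90, 180.
Compute 33^d (mod 181) for the divisors d until we hit 1:
33^1 ≡ 33
33^2 ≡ 3
33^3 ≡ 99
33^4 ≡ 9
33^5 ≡ 116
33^6 ≡ 27
33^9 ≡ 139
33^10 ≡ 62
33^12 ≡ 5
33^15 ≡ 133
33^18 ≡ 135
33^20 ≡ 43
33^30 ≡ 132
33^36 ≡ 125
33^45 ≡ 180
33^60 ≡ 48
33^90 ≡ 1
The order of 33 is 90, so the subgroup it generates has 90 elements.
The index is φ(181) / ord(33) = 180 / 90 = 2.

2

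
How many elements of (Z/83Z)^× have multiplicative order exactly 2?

1

φ(83) = 83 − 1 = 82 = 2 · 41.
In a cyclic group of order 82, there are φ(d) elements of order d for each divisor d of 82, and zero for non-divisors.
2 | 82, and φ(2) = 2 − 1 = 1.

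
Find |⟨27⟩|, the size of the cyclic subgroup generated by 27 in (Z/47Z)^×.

ord(27) | φ(47) = 47 − 1 = 46 = 2 · 23.
Divisors of 46: 1, 2, 23, 46.
Test each divisor d:
27^1 ≡ 27 (mod 47)
27^2 ≡ 24 (mod 47)
27^23 ≡ 1 (mod 47) ✓
Therefore the multiplicative order of 27 modulo 47 is 23.

23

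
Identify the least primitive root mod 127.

φ(127) = 127 − 1 = 126 = 2 · 3^2 · 7.
Test candidates g = 2, 3, … against the prime factors q ∈ {2, 3, 7} of φ(127): g is a generator iff g^(126/q) ≢ 1 for every such q.
g = 2: 2^63 ≡ 1 — hits 1, so not a primitive root.
g = 3: 3^63 ≡ 126; 3^42 ≡ 107; 3^18 ≡ 4 — none is 1, so 3 is a primitive root.
Hence the least primitive root of 127 is 3.

3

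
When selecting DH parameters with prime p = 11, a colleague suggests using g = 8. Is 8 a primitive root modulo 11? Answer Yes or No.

φ(11) = 11 − 1 = 10 = 2 · 5.
Test 8^(10/q) mod 11 for each prime factor q of 10:
8^5 ≡ 10 (mod 11)  [q = 2: ≢ 1 ✓]
8^2 ≡ 9 (mod 11)  [q = 5: ≢ 1 ✓]
None equal 1, so ord_11(8) = 10: 8 is a primitive root.

Yes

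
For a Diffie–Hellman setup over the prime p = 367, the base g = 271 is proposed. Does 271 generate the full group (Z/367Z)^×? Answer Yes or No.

No

φ(367) = 367 − 1 = 366 = 2 · 3 · 61.
271 is a primitive root mod 367 iff 271^(φ(367)/q) ≢ 1 for every prime q | φ(367), i.e. q ∈ {2, 3, 61}.
271^183 ≡ 1 (mod 367)  [q = 2: ≡ 1 ✗]
271^122 ≡ 83 (mod 367)  [q = 3: ≢ 1 ✓]
271^6 ≡ 292 (mod 367)  [q = 61: ≢ 1 ✓]
271^183 ≡ 1 shows ord(271) | 183, strictly less than φ(367); not a primitive root.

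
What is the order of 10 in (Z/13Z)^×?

6

Since 10 ∈ (Z/13Z)^×, its order divides φ(13) = 13 − 1 = 12 = 2^2 · 3.
Divisors of 12: 1, 2, 3, 4, 6, 12.
Check 10^d mod 13 for each divisor in increasing order:
10^1 ≡ 10
10^2 ≡ 9
10^3 ≡ 12
10^4 ≡ 3
10^6 ≡ 1
The smallest such exponent is 6, so the order of 10 is 6.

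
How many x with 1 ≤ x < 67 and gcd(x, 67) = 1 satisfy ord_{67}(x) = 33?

20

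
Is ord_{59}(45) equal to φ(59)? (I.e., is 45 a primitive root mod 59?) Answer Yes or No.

φ(59) = 59 − 1 = 58 = 2 · 29.
Test 45^(58/q) mod 59 for each prime factor q of 58:
45^29 ≡ 1 (mod 59)  [q = 2: ≡ 1 ✗]
45^2 ≡ 19 (mod 59)  [q = 29: ≢ 1 ✓]
The check at q = 2 fails, so 45 generates a proper subgroup.

No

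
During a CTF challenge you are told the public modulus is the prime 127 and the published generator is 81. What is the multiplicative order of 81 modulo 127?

63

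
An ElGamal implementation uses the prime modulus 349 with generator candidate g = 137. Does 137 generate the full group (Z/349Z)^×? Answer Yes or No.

Yes

φ(349) = 349 − 1 = 348 = 2^2 · 3 · 29.
An element g generates (Z/349Z)^× iff g^(348/q) ≢ 1 (mod 349) for each prime q ∈ {2, 3, 29}.
137^174 ≡ 348 (mod 349)  [q = 2: ≢ 1 ✓]
137^116 ≡ 122 (mod 349)  [q = 3: ≢ 1 ✓]
137^12 ≡ 285 (mod 349)  [q = 29: ≢ 1 ✓]
Every test exponent gives a nontrivial residue, hence 137 generates the full group.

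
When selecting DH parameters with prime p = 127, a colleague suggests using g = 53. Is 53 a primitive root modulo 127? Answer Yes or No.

φ(127) = 127 − 1 = 126 = 2 · 3^2 · 7.
Test 53^(126/q) mod 127 for each prime factor q of 126:
53^63 ≡ 126 (mod 127)  [q = 2: ≢ 1 ✓]
53^42 ≡ 19 (mod 127)  [q = 3: ≢ 1 ✓]
53^18 ≡ 16 (mod 127)  [q = 7: ≢ 1 ✓]
All checks pass, so 53 has order 126 and is a primitive root modulo 127.

Yes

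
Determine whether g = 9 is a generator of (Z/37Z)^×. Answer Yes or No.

No

φ(37) = 37 − 1 = 36 = 2^2 · 3^2.
9 is a primitive root mod 37 iff 9^(φ(37)/q) ≢ 1 for every prime q | φ(37), i.e. q ∈ {2, 3}.
9^18 ≡ 1 (mod 37)  [q = 2: ≡ 1 ✗]
9^12 ≡ 26 (mod 37)  [q = 3: ≢ 1 ✓]
The check at q = 2 fails, so 9 generates a proper subgroup.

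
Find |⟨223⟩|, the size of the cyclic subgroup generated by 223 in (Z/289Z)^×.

Since 223 ∈ (Z/289Z)^×, its order divides φ(289) = φ(17^2) = 17·(17−1) = 272 = 2^4 · 17.
Divisors of 272: 1, 2, 4, 8, 16, 17, 34, 68, 136, 272.
Check 223^d mod 289 for each divisor in increasing order:
223^1 ≡ 223 (mod 289)
223^2 ≡ 21 (mod 289)
223^4 ≡ 152 (mod 289)
223^8 ≡ 273 (mod 289)
223^16 ≡ 256 (mod 289)
223^17 ≡ 155 (mod 289)
223^34 ≡ 38 (mod 289)
223^68 ≡ 288 (mod 289)
223^136 ≡ 1 (mod 289) ✓
Therefore the multiplicative order of 223 modulo 289 is 136.

136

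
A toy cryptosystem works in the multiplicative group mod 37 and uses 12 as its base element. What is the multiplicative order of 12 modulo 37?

9

Since 12 ∈ (Z/37Z)^×, its order divides φ(37) = 37 − 1 = 36 = 2^2 · 3^2.
Divisors of 36: 1, 2, 3, 4, 6, 9, 12, 18, 36.
Compute 12^d (mod 37) for the divisors d until we hit 1:
12^1 ≡ 12 (mod 37)
12^2 ≡ 33 (mod 37)
12^3 ≡ 26 (mod 37)
12^4 ≡ 16 (mod 37)
12^6 ≡ 10 (mod 37)
12^9 ≡ 1 (mod 37) ✓
The smallest such exponent is 9, so the order of 12 is 9.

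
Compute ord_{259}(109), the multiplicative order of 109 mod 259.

The order of 109 must divide φ(259) = φ(7·37) = (7−1)·(37−1) = 6·36 = 216 = 2^3 · 3^3.
Divisors of 216: 1, 2, 3, 4, 6, 8, 9, 12, 18, 24, 27, 36, 54, 72, 108, 216.
Evaluate successive powers at the divisors of 216:
109^1 ≡ 109
109^2 ≡ 226
109^3 ≡ 29
109^4 ≡ 53
109^6 ≡ 64
109^8 ≡ 219
109^9 ≡ 43
109^12 ≡ 211
109^18 ≡ 36
109^24 ≡ 232
109^27 ≡ 253
109^36 ≡ 1
So ord_259(109) = 36.

36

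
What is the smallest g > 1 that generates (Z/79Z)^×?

φ(79) = 79 − 1 = 78 = 2 · 3 · 13.
Test candidates g = 2, 3, … against the prime factors q ∈ {2, 3, 13} of φ(79): g is a generator iff g^(78/q) ≢ 1 for every such q.
g = 2: 2^39 ≡ 1 — hits 1, so not a primitive root.
g = 3: 3^39 ≡ 78; 3^26 ≡ 23; 3^6 ≡ 18 — none is 1, so 3 is a primitive root.
So 3 is the smallest generator of (Z/79Z)^×.

3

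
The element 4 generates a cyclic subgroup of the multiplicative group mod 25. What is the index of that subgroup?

2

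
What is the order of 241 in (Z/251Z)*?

The order of 241 must divide φ(251) = 251 − 1 = 250 = 2 · 5^3.
Divisors of 250: 1, 2, 5, 10, 25, 50, 125, 250.
Check 241^d mod 251 for each divisor in increasing order:
241^1 ≡ 241
241^2 ≡ 100
241^5 ≡ 149
241^10 ≡ 113
241^25 ≡ 1
So ord_251(241) = 25.

25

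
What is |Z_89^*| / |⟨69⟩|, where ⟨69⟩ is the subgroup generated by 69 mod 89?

ord(69) | φ(89) = 89 − 1 = 88 = 2^3 · 11.
Divisors of 88: 1, 2, 4, 8, 11, 22, 44, 88.
Test each divisor d:
69^1 ≡ 69
69^2 ≡ 44
69^4 ≡ 67
69^8 ≡ 39
69^11 ≡ 34
69^22 ≡ 88
69^44 ≡ 1
So ord_89(69) = 44, hence |⟨69⟩| = 44.
[(Z/89Z)^× : ⟨69⟩] = 88/44 = 2.

2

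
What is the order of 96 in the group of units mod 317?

158

The order of 96 must divide φ(317) = 317 − 1 = 316 = 2^2 · 79.
Divisors of 316: 1, 2, 4, 79, 158, 316.
Test each divisor d:
96^1 ≡ 96 (mod 317)
96^2 ≡ 23 (mod 317)
96^4 ≡ 212 (mod 317)
96^79 ≡ 316 (mod 317)
96^158 ≡ 1 (mod 317) ✓
The smallest such exponent is 158, so the order of 96 is 158.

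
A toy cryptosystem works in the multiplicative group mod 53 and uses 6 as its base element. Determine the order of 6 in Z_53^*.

26

The order of 6 must divide φ(53) = 53 − 1 = 52 = 2^2 · 13.
Divisors of 52: 1, 2, 4, 13, 26, 52.
Check 6^d mod 53 for each divisor in increasing order:
6^1 ≡ 6
6^2 ≡ 36
6^4 ≡ 24
6^13 ≡ 52
6^26 ≡ 1
Hence ord(6) = 26.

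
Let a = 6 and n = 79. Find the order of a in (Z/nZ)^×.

78

The order of 6 must divide φ(79) = 79 − 1 = 78 = 2 · 3 · 13.
Divisors of 78: 1, 2, 3, 6, 13, 26, 39, 78.
Check 6^d mod 79 for each divisor in increasing order:
6^1 ≡ 6 (mod 79)
6^2 ≡ 36 (mod 79)
6^3 ≡ 58 (mod 79)
6^6 ≡ 46 (mod 79)
6^13 ≡ 56 (mod 79)
6^26 ≡ 55 (mod 79)
6^39 ≡ 78 (mod 79)
6^78 ≡ 1 (mod 79) ✓
Therefore the multiplicative order of 6 modulo 79 is 78.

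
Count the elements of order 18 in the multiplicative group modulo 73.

6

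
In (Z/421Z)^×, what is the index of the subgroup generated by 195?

5

By Lagrange's theorem, ord_421(195) divides φ(421) = 421 − 1 = 420 = 2^2 · 3 · 5 · 7.
Divisors of 420: 1, 2, 3, 4, 5, 6, 7, 10, 12, 14, 15, 20, 21, 28, 30, 35, 42, 60, 70, 84, 105, 140, 210, 420.
Check 195^d mod 421 for each divisor in increasing order:
195^1 ≡ 195
195^2 ≡ 135
195^3 ≡ 223
195^4 ≡ 122
195^5 ≡ 214
195^6 ≡ 51
195^7 ≡ 262
195^10 ≡ 328
195^12 ≡ 75
195^14 ≡ 21
195^15 ≡ 306
195^20 ≡ 229
195^21 ≡ 29
195^28 ≡ 20
195^30 ≡ 174
195^35 ≡ 188
195^42 ≡ 420
195^60 ≡ 385
195^70 ≡ 401
195^84 ≡ 1
The order of 195 is 84, so the subgroup it generates has 84 elements.
Index = |(Z/421Z)^×| / |⟨195⟩| = 420 / 84 = 5.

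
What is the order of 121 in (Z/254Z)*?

63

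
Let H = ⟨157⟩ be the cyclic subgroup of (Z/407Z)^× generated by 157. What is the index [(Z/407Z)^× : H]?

8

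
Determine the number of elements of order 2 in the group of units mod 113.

φ(113) = 113 − 1 = 112 = 2^4 · 7.
Since (Z/113Z)^× is cyclic of order 112, the number of elements of order d is φ(d) when d | 112 and 0 otherwise.
2 | 112, and φ(2) = 2 − 1 = 1.

1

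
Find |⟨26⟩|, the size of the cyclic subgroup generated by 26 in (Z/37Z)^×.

Since 26 ∈ (Z/37Z)^×, its order divides φ(37) = 37 − 1 = 36 = 2^2 · 3^2.
Divisors of 36: 1, 2, 3, 4, 6, 9, 12, 18, 36.
Test each divisor d:
26^1 ≡ 26
26^2 ≡ 10
26^3 ≡ 1
Hence ord(26) = 3.

3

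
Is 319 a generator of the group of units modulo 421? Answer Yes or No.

Yes

φ(421) = 421 − 1 = 420 = 2^2 · 3 · 5 · 7.
Test 319^(420/q) mod 421 for each prime factor q of 420:
319^210 ≡ 420 (mod 421)  [q = 2: ≢ 1 ✓]
319^140 ≡ 400 (mod 421)  [q = 3: ≢ 1 ✓]
319^84 ≡ 279 (mod 421)  [q = 5: ≢ 1 ✓]
319^60 ≡ 247 (mod 421)  [q = 7: ≢ 1 ✓]
Every test exponent gives a nontrivial residue, hence 319 generates the full group.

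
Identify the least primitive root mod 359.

φ(359) = 359 − 1 = 358 = 2 · 179.
g is a primitive root iff g^(358/q) ≢ 1 (mod 359) for each prime q ∈ {2, 179}.
g = 2: 2^179 ≡ 1 — hits 1, so not a primitive root.
g = 3: 3^179 ≡ 1 — hits 1, so not a primitive root.
g = 4: 4^179 ≡ 1 — hits 1, so not a primitive root.
g = 5: 5^179 ≡ 1 — hits 1, so not a primitive root.
g = 6: 6^179 ≡ 1 — hits 1, so not a primitive root.
g = 7: 7^179 ≡ 358; 7^2 ≡ 49 — none is 1, so 7 is a primitive root.
Hence the least primitive root of 359 is 7.

7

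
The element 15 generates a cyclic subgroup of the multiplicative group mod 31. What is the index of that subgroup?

The order of 15 must divide φ(31) = 31 − 1 = 30 = 2 · 3 · 5.
Divisors of 30: 1, 2, 3, 5, 6, 10, 15, 30.
Compute 15^d (mod 31) for the divisors d until we hit 1:
15^1 ≡ 15 (mod 31)
15^2 ≡ 8 (mod 31)
15^3 ≡ 27 (mod 31)
15^5 ≡ 30 (mod 31)
15^6 ≡ 16 (mod 31)
15^10 ≡ 1 (mod 31) ✓
So ord_31(15) = 10, hence |⟨15⟩| = 10.
The index is φ(31) / ord(15) = 30 / 10 = 3.

3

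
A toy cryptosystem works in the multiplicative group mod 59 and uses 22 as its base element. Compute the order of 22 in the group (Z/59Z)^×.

29

The order of 22 must divide φ(59) = 59 − 1 = 58 = 2 · 29.
Divisors of 58: 1, 2, 29, 58.
Compute 22^d (mod 59) for the divisors d until we hit 1:
22^1 ≡ 22
22^2 ≡ 12
22^29 ≡ 1
So ord_59(22) = 29.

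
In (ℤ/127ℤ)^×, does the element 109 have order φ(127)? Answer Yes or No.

Yes

φ(127) = 127 − 1 = 126 = 2 · 3^2 · 7.
It suffices to check that the order of 109 is not a proper divisor of 126: compute 109^(126/q) for q ∈ {2, 3, 7}.
109^63 ≡ 126 (mod 127)  [q = 2: ≢ 1 ✓]
109^42 ≡ 19 (mod 127)  [q = 3: ≢ 1 ✓]
109^18 ≡ 2 (mod 127)  [q = 7: ≢ 1 ✓]
Every test exponent gives a nontrivial residue, hence 109 generates the full group.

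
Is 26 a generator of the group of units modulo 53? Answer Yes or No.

Yes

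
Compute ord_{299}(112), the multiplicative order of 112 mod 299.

44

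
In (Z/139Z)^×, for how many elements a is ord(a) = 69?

φ(139) = 139 − 1 = 138 = 2 · 3 · 23.
In a cyclic group of order 138, there are φ(d) elements of order d for each divisor d of 138, and zero for non-divisors.
69 = 3 · 23 divides 138, and φ(69) = 44.

44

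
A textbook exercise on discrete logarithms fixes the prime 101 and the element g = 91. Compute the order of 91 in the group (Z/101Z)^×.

4

The order of 91 must divide φ(101) = 101 − 1 = 100 = 2^2 · 5^2.
Divisors of 100: 1, 2, 4, 5, 10, 20, 25, 50, 100.
Compute 91^d (mod 101) for the divisors d until we hit 1:
91^1 ≡ 91
91^2 ≡ 100
91^4 ≡ 1
The smallest such exponent is 4, so the order of 91 is 4.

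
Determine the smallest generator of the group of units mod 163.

2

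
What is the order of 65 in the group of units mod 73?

6

Since 65 ∈ (Z/73Z)^×, its order divides φ(73) = 73 − 1 = 72 = 2^3 · 3^2.
Divisors of 72: 1, 2, 3, 4, 6, 8, 9, 12, 18, 24, 36, 72.
Evaluate successive powers at the divisors of 72:
65^1 ≡ 65 (mod 73)
65^2 ≡ 64 (mod 73)
65^3 ≡ 72 (mod 73)
65^4 ≡ 8 (mod 73)
65^6 ≡ 1 (mod 73) ✓
Therefore the multiplicative order of 65 modulo 73 is 6.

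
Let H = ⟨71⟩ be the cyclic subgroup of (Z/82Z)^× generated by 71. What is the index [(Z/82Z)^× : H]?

1

ord(71) | φ(82) = φ(2)·φ(41) = 1·40 = 40 = 2^3 · 5.
Divisors of 40: 1, 2, 4, 5, 8, 10, 20, 40.
Evaluate successive powers at the divisors of 40:
71^1 ≡ 71 (mod 82)
71^2 ≡ 39 (mod 82)
71^4 ≡ 45 (mod 82)
71^5 ≡ 79 (mod 82)
71^8 ≡ 57 (mod 82)
71^10 ≡ 9 (mod 82)
71^20 ≡ 81 (mod 82)
71^40 ≡ 1 (mod 82) ✓
Thus |⟨71⟩| = ord(71) = 40.
The index is φ(82) / ord(71) = 40 / 40 = 1.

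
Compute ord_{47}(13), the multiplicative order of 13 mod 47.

By Lagrange's theorem, ord_47(13) divides φ(47) = 47 − 1 = 46 = 2 · 23.
Divisors of 46: 1, 2, 23, 46.
Evaluate successive powers at the divisors of 46:
13^1 ≡ 13 (mod 47)
13^2 ≡ 28 (mod 47)
13^23 ≡ 46 (mod 47)
13^46 ≡ 1 (mod 47) ✓
Hence ord(13) = 46.

46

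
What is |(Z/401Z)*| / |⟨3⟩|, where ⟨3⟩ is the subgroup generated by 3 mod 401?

ord(3) | φ(401) = 401 − 1 = 400 = 2^4 · 5^2.
Divisors of 400: 1, 2, 4, 5, 8, 10, 16, 20, 25, 40, 50, 80, 100, 200, 400.
Evaluate successive powers at the divisors of 400:
3^1 ≡ 3 (mod 401)
3^2 ≡ 9 (mod 401)
3^4 ≡ 81 (mod 401)
3^5 ≡ 243 (mod 401)
3^8 ≡ 145 (mod 401)
3^10 ≡ 102 (mod 401)
3^16 ≡ 173 (mod 401)
3^20 ≡ 379 (mod 401)
3^25 ≡ 268 (mod 401)
3^40 ≡ 83 (mod 401)
3^50 ≡ 45 (mod 401)
3^80 ≡ 72 (mod 401)
3^100 ≡ 20 (mod 401)
3^200 ≡ 400 (mod 401)
3^400 ≡ 1 (mod 401) ✓
So ord_401(3) = 400, hence |⟨3⟩| = 400.
Index = |(Z/401Z)^×| / |⟨3⟩| = 400 / 400 = 1.

1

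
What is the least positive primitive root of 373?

2

φ(373) = 373 − 1 = 372 = 2^2 · 3 · 31.
Test candidates g = 2, 3, … against the prime factors q ∈ {2, 3, 31} of φ(373): g is a generator iff g^(372/q) ≢ 1 for every such q.
g = 2: 2^186 ≡ 372; 2^124 ≡ 284; 2^12 ≡ 366 — none is 1, so 2 is a primitive root.
The smallest primitive root modulo 373 is 2.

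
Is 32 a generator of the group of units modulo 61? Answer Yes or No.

No

φ(61) = 61 − 1 = 60 = 2^2 · 3 · 5.
Test 32^(60/q) mod 61 for each prime factor q of 60:
32^30 ≡ 60 (mod 61)  [q = 2: ≢ 1 ✓]
32^20 ≡ 13 (mod 61)  [q = 3: ≢ 1 ✓]
32^12 ≡ 1 (mod 61)  [q = 5: ≡ 1 ✗]
The check at q = 5 fails, so 32 generates a proper subgroup.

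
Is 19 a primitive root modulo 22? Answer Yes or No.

Yes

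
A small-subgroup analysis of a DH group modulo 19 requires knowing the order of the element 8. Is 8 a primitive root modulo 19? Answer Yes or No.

No

φ(19) = 19 − 1 = 18 = 2 · 3^2.
It suffices to check that the order of 8 is not a proper divisor of 18: compute 8^(18/q) for q ∈ {2, 3}.
8^9 ≡ 18 (mod 19)  [q = 2: ≢ 1 ✓]
8^6 ≡ 1 (mod 19)  [q = 3: ≡ 1 ✗]
8^6 ≡ 1 shows ord(8) | 6, strictly less than φ(19); not a primitive root.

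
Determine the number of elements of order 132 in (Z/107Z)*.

0

φ(107) = 107 − 1 = 106 = 2 · 53.
Since (Z/107Z)^× is cyclic of order 106, the number of elements of order d is φ(d) when d | 106 and 0 otherwise.
Here 106 is not a multiple of 132, so there are no elements of order 132.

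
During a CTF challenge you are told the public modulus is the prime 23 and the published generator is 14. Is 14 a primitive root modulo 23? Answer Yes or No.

Yes

φ(23) = 23 − 1 = 22 = 2 · 11.
An element g generates (Z/23Z)^× iff g^(22/q) ≢ 1 (mod 23) for each prime q ∈ {2, 11}.
14^11 ≡ 22 (mod 23)  [q = 2: ≢ 1 ✓]
14^2 ≡ 12 (mod 23)  [q = 11: ≢ 1 ✓]
None equal 1, so ord_23(14) = 22: 14 is a primitive root.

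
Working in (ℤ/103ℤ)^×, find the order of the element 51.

102

By Lagrange's theorem, ord_103(51) divides φ(103) = 103 − 1 = 102 = 2 · 3 · 17.
Divisors of 102: 1, 2, 3, 6, 17, 34, 51, 102.
Compute 51^d (mod 103) for the divisors d until we hit 1:
51^1 ≡ 51 (mod 103)
51^2 ≡ 26 (mod 103)
51^3 ≡ 90 (mod 103)
51^6 ≡ 66 (mod 103)
51^17 ≡ 57 (mod 103)
51^34 ≡ 56 (mod 103)
51^51 ≡ 102 (mod 103)
51^102 ≡ 1 (mod 103) ✓
Hence ord(51) = 102.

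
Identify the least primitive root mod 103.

5

φ(103) = 103 − 1 = 102 = 2 · 3 · 17.
Test candidates g = 2, 3, … against the prime factors q ∈ {2, 3, 17} of φ(103): g is a generator iff g^(102/q) ≢ 1 for every such q.
g = 2: 2^51 ≡ 1 — hits 1, so not a primitive root.
g = 3: 3^51 ≡ 102; 3^34 ≡ 1 — hits 1, so not a primitive root.
g = 4: 4^51 ≡ 1 — hits 1, so not a primitive root.
g = 5: 5^51 ≡ 102; 5^34 ≡ 56; 5^6 ≡ 72 — none is 1, so 5 is a primitive root.
The smallest primitive root modulo 103 is 5.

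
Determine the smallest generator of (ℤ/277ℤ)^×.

φ(277) = 277 − 1 = 276 = 2^2 · 3 · 23.
g is a primitive root iff g^(276/q) ≢ 1 (mod 277) for each prime q ∈ {2, 3, 23}.
g = 2: 2^138 ≡ 276; 2^92 ≡ 1 — hits 1, so not a primitive root.
g = 3: 3^138 ≡ 1 — hits 1, so not a primitive root.
g = 4: 4^138 ≡ 1 — hits 1, so not a primitive root.
g = 5: 5^138 ≡ 276; 5^92 ≡ 116; 5^12 ≡ 27 — none is 1, so 5 is a primitive root.
So 5 is the smallest generator of (Z/277Z)^×.

5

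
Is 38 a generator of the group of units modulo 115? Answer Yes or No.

115 = 5 · 23 is a product of two distinct odd primes, so (Z/115Z)^× ≅ (Z/5Z)^× × (Z/23Z)^× is not cyclic.
No primitive root modulo 115 exists; in particular 38 is not one.

No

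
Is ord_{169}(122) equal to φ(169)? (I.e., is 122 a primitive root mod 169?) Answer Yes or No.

φ(169) = φ(13^2) = 13·(13−1) = 156 = 2^2 · 3 · 13.
An element g generates (Z/169Z)^× iff g^(156/q) ≢ 1 (mod 169) for each prime q ∈ {2, 3, 13}.
122^78 ≡ 168 (mod 169)  [q = 2: ≢ 1 ✓]
122^52 ≡ 1 (mod 169)  [q = 3: ≡ 1 ✗]
122^12 ≡ 92 (mod 169)  [q = 13: ≢ 1 ✓]
Since 122^52 ≡ 1, the order of 122 divides 52 < 156, so 122 is not a primitive root.

No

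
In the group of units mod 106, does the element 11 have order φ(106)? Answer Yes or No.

No

φ(106) = φ(2)·φ(53) = 1·52 = 52 = 2^2 · 13.
An element g generates (Z/106Z)^× iff g^(52/q) ≢ 1 (mod 106) for each prime q ∈ {2, 13}.
11^26 ≡ 1 (mod 106)  [q = 2: ≡ 1 ✗]
11^4 ≡ 13 (mod 106)  [q = 13: ≢ 1 ✓]
11^26 ≡ 1 shows ord(11) | 26, strictly less than φ(106); not a primitive root.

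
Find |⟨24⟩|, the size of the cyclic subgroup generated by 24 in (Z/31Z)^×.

By Lagrange's theorem, ord_31(24) divides φ(31) = 31 − 1 = 30 = 2 · 3 · 5.
Divisors of 30: 1, 2, 3, 5, 6, 10, 15, 30.
Test each divisor d:
24^1 ≡ 24
24^2 ≡ 18
24^3 ≡ 29
24^5 ≡ 26
24^6 ≡ 4
24^10 ≡ 25
24^15 ≡ 30
24^30 ≡ 1
The smallest such exponent is 30, so the order of 24 is 30.

30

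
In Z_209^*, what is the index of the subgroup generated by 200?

ord(200) | φ(209) = φ(11·19) = (11−1)·(19−1) = 10·18 = 180 = 2^2 · 3^2 · 5.
Divisors of 180: 1, 2, 3, 4, 5, 6, 9, 10, 12, 15, 18, 20, 30, 36, 45, 60, 90, 180.
Test each divisor d:
200^1 ≡ 200 (mod 209)
200^2 ≡ 81 (mod 209)
200^3 ≡ 107 (mod 209)
200^4 ≡ 82 (mod 209)
200^5 ≡ 98 (mod 209)
200^6 ≡ 163 (mod 209)
200^9 ≡ 94 (mod 209)
200^10 ≡ 199 (mod 209)
200^12 ≡ 26 (mod 209)
200^15 ≡ 65 (mod 209)
200^18 ≡ 58 (mod 209)
200^20 ≡ 100 (mod 209)
200^30 ≡ 45 (mod 209)
200^36 ≡ 20 (mod 209)
200^45 ≡ 208 (mod 209)
200^60 ≡ 144 (mod 209)
200^90 ≡ 1 (mod 209) ✓
Thus |⟨200⟩| = ord(200) = 90.
[(Z/209Z)^× : ⟨200⟩] = 180/90 = 2.

2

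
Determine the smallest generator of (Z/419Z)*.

2

φ(419) = 419 − 1 = 418 = 2 · 11 · 19.
Test candidates g = 2, 3, … against the prime factors q ∈ {2, 11, 19} of φ(419): g is a generator iff g^(418/q) ≢ 1 for every such q.
g = 2: 2^209 ≡ 418; 2^38 ≡ 334; 2^22 ≡ 114 — none is 1, so 2 is a primitive root.
So 2 is the smallest generator of (Z/419Z)^×.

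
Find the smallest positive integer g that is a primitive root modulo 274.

3

φ(274) = φ(2)·φ(137) = 1·136 = 136 = 2^3 · 17.
Test candidates g = 2, 3, … against the prime factors q ∈ {2, 17} of φ(274): g is a generator iff g^(136/q) ≢ 1 for every such q.
g = 2: gcd(2, 274) = 2 > 1, not a unit — skip.
g = 3: 3^68 ≡ 273; 3^8 ≡ 259 — none is 1, so 3 is a primitive root.
Hence the least primitive root of 274 is 3.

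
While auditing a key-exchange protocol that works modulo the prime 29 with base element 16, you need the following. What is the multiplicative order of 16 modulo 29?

7

Since 16 ∈ (Z/29Z)^×, its order divides φ(29) = 29 − 1 = 28 = 2^2 · 7.
Divisors of 28: 1, 2, 4, 7, 14, 28.
Evaluate successive powers at the divisors of 28:
16^1 ≡ 16 (mod 29)
16^2 ≡ 24 (mod 29)
16^4 ≡ 25 (mod 29)
16^7 ≡ 1 (mod 29) ✓
The smallest such exponent is 7, so the order of 16 is 7.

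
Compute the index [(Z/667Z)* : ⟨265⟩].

By Lagrange's theorem, ord_667(265) divides φ(667) = φ(23·29) = (23−1)·(29−1) = 22·28 = 616 = 2^3 · 7 · 11.
Divisors of 616: 1, 2, 4, 7, 8, 11, 14, 22, 28, 44, 56, 77, 88, 154, 308, 616.
Evaluate successive powers at the divisors of 616:
265^1 ≡ 265 (mod 667)
265^2 ≡ 190 (mod 667)
265^4 ≡ 82 (mod 667)
265^7 ≡ 637 (mod 667)
265^8 ≡ 54 (mod 667)
265^11 ≡ 208 (mod 667)
265^14 ≡ 233 (mod 667)
265^22 ≡ 576 (mod 667)
265^28 ≡ 262 (mod 667)
265^44 ≡ 277 (mod 667)
265^56 ≡ 610 (mod 667)
265^77 ≡ 231 (mod 667)
265^88 ≡ 24 (mod 667)
265^154 ≡ 1 (mod 667) ✓
The order of 265 is 154, so the subgroup it generates has 154 elements.
[(Z/667Z)^× : ⟨265⟩] = 616/154 = 4.

4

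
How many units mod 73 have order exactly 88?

0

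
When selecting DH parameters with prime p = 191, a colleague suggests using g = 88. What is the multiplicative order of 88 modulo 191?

190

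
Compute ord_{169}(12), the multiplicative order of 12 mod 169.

26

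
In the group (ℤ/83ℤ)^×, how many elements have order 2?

φ(83) = 83 − 1 = 82 = 2 · 41.
Since (Z/83Z)^× is cyclic of order 82, the number of elements of order d is φ(d) when d | 82 and 0 otherwise.
2 | 82, and φ(2) = 2 − 1 = 1.

1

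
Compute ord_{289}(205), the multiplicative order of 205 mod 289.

17

The order of 205 must divide φ(289) = φ(17^2) = 17·(17−1) = 272 = 2^4 · 17.
Divisors of 272: 1, 2, 4, 8, 16, 17, 34, 68, 136, 272.
Check 205^d mod 289 for each divisor in increasing order:
205^1 ≡ 205
205^2 ≡ 120
205^4 ≡ 239
205^8 ≡ 188
205^16 ≡ 86
205^17 ≡ 1
So ord_289(205) = 17.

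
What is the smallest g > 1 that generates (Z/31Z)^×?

φ(31) = 31 − 1 = 30 = 2 · 3 · 5.
Test candidates g = 2, 3, … against the prime factors q ∈ {2, 3, 5} of φ(31): g is a generator iff g^(30/q) ≢ 1 for every such q.
g = 2: 2^15 ≡ 1 — hits 1, so not a primitive root.
g = 3: 3^15 ≡ 30; 3^10 ≡ 25; 3^6 ≡ 16 — none is 1, so 3 is a primitive root.
Hence the least primitive root of 31 is 3.

3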